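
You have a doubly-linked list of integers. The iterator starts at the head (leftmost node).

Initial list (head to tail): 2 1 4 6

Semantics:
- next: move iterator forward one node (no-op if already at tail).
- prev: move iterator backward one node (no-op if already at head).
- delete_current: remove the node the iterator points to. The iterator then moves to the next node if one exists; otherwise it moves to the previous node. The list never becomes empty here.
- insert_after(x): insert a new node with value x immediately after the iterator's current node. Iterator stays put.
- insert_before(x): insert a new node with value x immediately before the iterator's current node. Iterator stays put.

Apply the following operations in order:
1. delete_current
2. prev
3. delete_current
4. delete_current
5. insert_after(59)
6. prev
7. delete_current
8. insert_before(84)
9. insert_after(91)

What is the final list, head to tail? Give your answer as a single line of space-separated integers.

Answer: 84 59 91

Derivation:
After 1 (delete_current): list=[1, 4, 6] cursor@1
After 2 (prev): list=[1, 4, 6] cursor@1
After 3 (delete_current): list=[4, 6] cursor@4
After 4 (delete_current): list=[6] cursor@6
After 5 (insert_after(59)): list=[6, 59] cursor@6
After 6 (prev): list=[6, 59] cursor@6
After 7 (delete_current): list=[59] cursor@59
After 8 (insert_before(84)): list=[84, 59] cursor@59
After 9 (insert_after(91)): list=[84, 59, 91] cursor@59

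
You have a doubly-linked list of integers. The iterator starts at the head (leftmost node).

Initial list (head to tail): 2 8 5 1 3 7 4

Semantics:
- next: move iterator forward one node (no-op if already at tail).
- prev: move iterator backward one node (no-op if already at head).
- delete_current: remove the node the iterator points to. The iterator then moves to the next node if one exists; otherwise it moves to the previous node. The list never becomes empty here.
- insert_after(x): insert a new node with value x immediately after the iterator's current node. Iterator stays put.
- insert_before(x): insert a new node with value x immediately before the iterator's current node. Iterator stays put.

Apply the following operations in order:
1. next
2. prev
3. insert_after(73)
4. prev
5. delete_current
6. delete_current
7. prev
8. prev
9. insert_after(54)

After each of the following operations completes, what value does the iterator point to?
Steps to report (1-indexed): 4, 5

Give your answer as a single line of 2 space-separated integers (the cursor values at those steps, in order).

After 1 (next): list=[2, 8, 5, 1, 3, 7, 4] cursor@8
After 2 (prev): list=[2, 8, 5, 1, 3, 7, 4] cursor@2
After 3 (insert_after(73)): list=[2, 73, 8, 5, 1, 3, 7, 4] cursor@2
After 4 (prev): list=[2, 73, 8, 5, 1, 3, 7, 4] cursor@2
After 5 (delete_current): list=[73, 8, 5, 1, 3, 7, 4] cursor@73
After 6 (delete_current): list=[8, 5, 1, 3, 7, 4] cursor@8
After 7 (prev): list=[8, 5, 1, 3, 7, 4] cursor@8
After 8 (prev): list=[8, 5, 1, 3, 7, 4] cursor@8
After 9 (insert_after(54)): list=[8, 54, 5, 1, 3, 7, 4] cursor@8

Answer: 2 73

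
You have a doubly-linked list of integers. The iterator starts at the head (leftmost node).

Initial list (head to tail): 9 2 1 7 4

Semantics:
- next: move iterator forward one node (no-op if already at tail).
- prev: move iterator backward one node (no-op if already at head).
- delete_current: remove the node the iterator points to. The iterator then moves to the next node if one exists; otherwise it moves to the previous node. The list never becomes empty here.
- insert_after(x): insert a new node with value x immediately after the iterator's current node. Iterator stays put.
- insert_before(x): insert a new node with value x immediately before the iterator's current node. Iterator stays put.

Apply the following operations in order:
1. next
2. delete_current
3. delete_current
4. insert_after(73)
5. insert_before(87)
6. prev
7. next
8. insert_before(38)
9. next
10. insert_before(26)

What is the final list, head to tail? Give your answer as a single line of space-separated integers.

Answer: 9 87 38 7 26 73 4

Derivation:
After 1 (next): list=[9, 2, 1, 7, 4] cursor@2
After 2 (delete_current): list=[9, 1, 7, 4] cursor@1
After 3 (delete_current): list=[9, 7, 4] cursor@7
After 4 (insert_after(73)): list=[9, 7, 73, 4] cursor@7
After 5 (insert_before(87)): list=[9, 87, 7, 73, 4] cursor@7
After 6 (prev): list=[9, 87, 7, 73, 4] cursor@87
After 7 (next): list=[9, 87, 7, 73, 4] cursor@7
After 8 (insert_before(38)): list=[9, 87, 38, 7, 73, 4] cursor@7
After 9 (next): list=[9, 87, 38, 7, 73, 4] cursor@73
After 10 (insert_before(26)): list=[9, 87, 38, 7, 26, 73, 4] cursor@73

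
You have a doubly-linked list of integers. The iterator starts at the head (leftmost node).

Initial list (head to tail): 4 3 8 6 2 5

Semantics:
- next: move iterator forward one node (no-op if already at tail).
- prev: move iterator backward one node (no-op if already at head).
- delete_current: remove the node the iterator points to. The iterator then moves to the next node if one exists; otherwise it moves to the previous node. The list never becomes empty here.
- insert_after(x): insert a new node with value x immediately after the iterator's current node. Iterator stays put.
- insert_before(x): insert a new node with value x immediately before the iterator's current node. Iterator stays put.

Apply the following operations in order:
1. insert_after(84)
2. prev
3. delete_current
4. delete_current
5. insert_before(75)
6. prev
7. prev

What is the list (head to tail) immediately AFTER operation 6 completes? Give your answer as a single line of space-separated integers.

After 1 (insert_after(84)): list=[4, 84, 3, 8, 6, 2, 5] cursor@4
After 2 (prev): list=[4, 84, 3, 8, 6, 2, 5] cursor@4
After 3 (delete_current): list=[84, 3, 8, 6, 2, 5] cursor@84
After 4 (delete_current): list=[3, 8, 6, 2, 5] cursor@3
After 5 (insert_before(75)): list=[75, 3, 8, 6, 2, 5] cursor@3
After 6 (prev): list=[75, 3, 8, 6, 2, 5] cursor@75

Answer: 75 3 8 6 2 5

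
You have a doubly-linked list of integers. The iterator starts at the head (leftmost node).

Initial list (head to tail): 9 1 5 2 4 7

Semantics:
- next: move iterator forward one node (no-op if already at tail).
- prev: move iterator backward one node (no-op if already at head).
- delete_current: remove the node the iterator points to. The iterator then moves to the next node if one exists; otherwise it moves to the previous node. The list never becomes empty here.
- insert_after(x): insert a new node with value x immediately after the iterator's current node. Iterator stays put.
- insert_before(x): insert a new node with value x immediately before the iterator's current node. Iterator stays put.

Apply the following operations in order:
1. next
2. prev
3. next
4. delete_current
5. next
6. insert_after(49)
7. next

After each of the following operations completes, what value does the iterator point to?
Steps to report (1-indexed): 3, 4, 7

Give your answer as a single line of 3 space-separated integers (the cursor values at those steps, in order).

After 1 (next): list=[9, 1, 5, 2, 4, 7] cursor@1
After 2 (prev): list=[9, 1, 5, 2, 4, 7] cursor@9
After 3 (next): list=[9, 1, 5, 2, 4, 7] cursor@1
After 4 (delete_current): list=[9, 5, 2, 4, 7] cursor@5
After 5 (next): list=[9, 5, 2, 4, 7] cursor@2
After 6 (insert_after(49)): list=[9, 5, 2, 49, 4, 7] cursor@2
After 7 (next): list=[9, 5, 2, 49, 4, 7] cursor@49

Answer: 1 5 49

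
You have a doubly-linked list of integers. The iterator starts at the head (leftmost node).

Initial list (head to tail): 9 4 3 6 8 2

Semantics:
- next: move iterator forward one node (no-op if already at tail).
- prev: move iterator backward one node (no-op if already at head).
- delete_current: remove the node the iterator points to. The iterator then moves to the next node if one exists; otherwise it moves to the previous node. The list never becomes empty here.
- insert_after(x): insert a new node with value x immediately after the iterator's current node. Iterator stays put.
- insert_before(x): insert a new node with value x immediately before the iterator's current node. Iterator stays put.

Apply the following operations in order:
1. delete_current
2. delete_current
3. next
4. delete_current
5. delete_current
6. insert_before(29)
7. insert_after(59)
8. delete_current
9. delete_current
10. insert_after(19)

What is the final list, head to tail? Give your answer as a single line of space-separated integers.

After 1 (delete_current): list=[4, 3, 6, 8, 2] cursor@4
After 2 (delete_current): list=[3, 6, 8, 2] cursor@3
After 3 (next): list=[3, 6, 8, 2] cursor@6
After 4 (delete_current): list=[3, 8, 2] cursor@8
After 5 (delete_current): list=[3, 2] cursor@2
After 6 (insert_before(29)): list=[3, 29, 2] cursor@2
After 7 (insert_after(59)): list=[3, 29, 2, 59] cursor@2
After 8 (delete_current): list=[3, 29, 59] cursor@59
After 9 (delete_current): list=[3, 29] cursor@29
After 10 (insert_after(19)): list=[3, 29, 19] cursor@29

Answer: 3 29 19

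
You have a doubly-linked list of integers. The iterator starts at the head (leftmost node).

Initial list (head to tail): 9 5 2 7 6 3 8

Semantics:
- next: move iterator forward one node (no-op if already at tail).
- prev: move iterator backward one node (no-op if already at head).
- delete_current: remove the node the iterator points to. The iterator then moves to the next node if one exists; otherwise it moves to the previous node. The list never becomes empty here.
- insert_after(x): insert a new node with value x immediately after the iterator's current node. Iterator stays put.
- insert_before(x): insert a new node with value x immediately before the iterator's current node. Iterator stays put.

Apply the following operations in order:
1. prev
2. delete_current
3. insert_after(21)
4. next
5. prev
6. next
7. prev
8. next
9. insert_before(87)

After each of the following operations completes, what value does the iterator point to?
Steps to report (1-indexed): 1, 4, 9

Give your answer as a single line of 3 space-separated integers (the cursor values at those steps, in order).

Answer: 9 21 21

Derivation:
After 1 (prev): list=[9, 5, 2, 7, 6, 3, 8] cursor@9
After 2 (delete_current): list=[5, 2, 7, 6, 3, 8] cursor@5
After 3 (insert_after(21)): list=[5, 21, 2, 7, 6, 3, 8] cursor@5
After 4 (next): list=[5, 21, 2, 7, 6, 3, 8] cursor@21
After 5 (prev): list=[5, 21, 2, 7, 6, 3, 8] cursor@5
After 6 (next): list=[5, 21, 2, 7, 6, 3, 8] cursor@21
After 7 (prev): list=[5, 21, 2, 7, 6, 3, 8] cursor@5
After 8 (next): list=[5, 21, 2, 7, 6, 3, 8] cursor@21
After 9 (insert_before(87)): list=[5, 87, 21, 2, 7, 6, 3, 8] cursor@21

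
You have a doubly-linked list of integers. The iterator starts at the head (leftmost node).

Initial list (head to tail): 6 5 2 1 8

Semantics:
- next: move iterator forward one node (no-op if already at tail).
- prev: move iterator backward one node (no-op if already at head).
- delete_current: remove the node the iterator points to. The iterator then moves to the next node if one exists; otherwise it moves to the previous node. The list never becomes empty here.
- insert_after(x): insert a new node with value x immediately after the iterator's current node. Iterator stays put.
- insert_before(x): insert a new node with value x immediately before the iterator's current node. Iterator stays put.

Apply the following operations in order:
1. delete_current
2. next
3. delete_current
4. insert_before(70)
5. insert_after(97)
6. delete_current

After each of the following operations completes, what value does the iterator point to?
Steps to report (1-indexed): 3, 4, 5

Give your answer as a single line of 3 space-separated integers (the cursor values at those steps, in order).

After 1 (delete_current): list=[5, 2, 1, 8] cursor@5
After 2 (next): list=[5, 2, 1, 8] cursor@2
After 3 (delete_current): list=[5, 1, 8] cursor@1
After 4 (insert_before(70)): list=[5, 70, 1, 8] cursor@1
After 5 (insert_after(97)): list=[5, 70, 1, 97, 8] cursor@1
After 6 (delete_current): list=[5, 70, 97, 8] cursor@97

Answer: 1 1 1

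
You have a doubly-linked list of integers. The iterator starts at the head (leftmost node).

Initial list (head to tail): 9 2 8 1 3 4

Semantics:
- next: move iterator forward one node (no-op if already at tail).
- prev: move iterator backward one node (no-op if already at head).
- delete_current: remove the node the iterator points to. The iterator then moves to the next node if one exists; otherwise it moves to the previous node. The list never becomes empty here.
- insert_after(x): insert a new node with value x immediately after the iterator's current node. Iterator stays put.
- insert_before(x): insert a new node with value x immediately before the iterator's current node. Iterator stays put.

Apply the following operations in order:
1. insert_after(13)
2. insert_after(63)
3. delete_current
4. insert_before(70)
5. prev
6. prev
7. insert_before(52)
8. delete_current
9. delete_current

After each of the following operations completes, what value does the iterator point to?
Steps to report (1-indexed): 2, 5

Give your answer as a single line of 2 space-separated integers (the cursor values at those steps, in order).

Answer: 9 70

Derivation:
After 1 (insert_after(13)): list=[9, 13, 2, 8, 1, 3, 4] cursor@9
After 2 (insert_after(63)): list=[9, 63, 13, 2, 8, 1, 3, 4] cursor@9
After 3 (delete_current): list=[63, 13, 2, 8, 1, 3, 4] cursor@63
After 4 (insert_before(70)): list=[70, 63, 13, 2, 8, 1, 3, 4] cursor@63
After 5 (prev): list=[70, 63, 13, 2, 8, 1, 3, 4] cursor@70
After 6 (prev): list=[70, 63, 13, 2, 8, 1, 3, 4] cursor@70
After 7 (insert_before(52)): list=[52, 70, 63, 13, 2, 8, 1, 3, 4] cursor@70
After 8 (delete_current): list=[52, 63, 13, 2, 8, 1, 3, 4] cursor@63
After 9 (delete_current): list=[52, 13, 2, 8, 1, 3, 4] cursor@13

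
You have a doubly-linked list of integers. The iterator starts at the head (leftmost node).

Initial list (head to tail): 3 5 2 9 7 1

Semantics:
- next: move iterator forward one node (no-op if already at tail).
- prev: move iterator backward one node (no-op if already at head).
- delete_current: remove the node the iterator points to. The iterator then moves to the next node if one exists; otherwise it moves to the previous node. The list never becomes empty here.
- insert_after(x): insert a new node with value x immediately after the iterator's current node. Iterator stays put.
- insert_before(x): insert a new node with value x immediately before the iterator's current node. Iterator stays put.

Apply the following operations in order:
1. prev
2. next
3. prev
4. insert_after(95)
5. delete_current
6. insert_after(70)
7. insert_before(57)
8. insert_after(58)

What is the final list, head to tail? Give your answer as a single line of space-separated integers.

After 1 (prev): list=[3, 5, 2, 9, 7, 1] cursor@3
After 2 (next): list=[3, 5, 2, 9, 7, 1] cursor@5
After 3 (prev): list=[3, 5, 2, 9, 7, 1] cursor@3
After 4 (insert_after(95)): list=[3, 95, 5, 2, 9, 7, 1] cursor@3
After 5 (delete_current): list=[95, 5, 2, 9, 7, 1] cursor@95
After 6 (insert_after(70)): list=[95, 70, 5, 2, 9, 7, 1] cursor@95
After 7 (insert_before(57)): list=[57, 95, 70, 5, 2, 9, 7, 1] cursor@95
After 8 (insert_after(58)): list=[57, 95, 58, 70, 5, 2, 9, 7, 1] cursor@95

Answer: 57 95 58 70 5 2 9 7 1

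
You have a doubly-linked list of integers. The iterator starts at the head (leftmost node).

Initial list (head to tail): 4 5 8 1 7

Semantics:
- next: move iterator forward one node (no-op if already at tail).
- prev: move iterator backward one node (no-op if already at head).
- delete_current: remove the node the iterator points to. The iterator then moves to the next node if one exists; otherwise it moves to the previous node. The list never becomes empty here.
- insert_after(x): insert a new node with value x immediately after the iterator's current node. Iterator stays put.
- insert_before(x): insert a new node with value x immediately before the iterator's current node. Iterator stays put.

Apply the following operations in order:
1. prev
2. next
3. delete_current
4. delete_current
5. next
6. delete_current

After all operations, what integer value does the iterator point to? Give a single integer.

Answer: 1

Derivation:
After 1 (prev): list=[4, 5, 8, 1, 7] cursor@4
After 2 (next): list=[4, 5, 8, 1, 7] cursor@5
After 3 (delete_current): list=[4, 8, 1, 7] cursor@8
After 4 (delete_current): list=[4, 1, 7] cursor@1
After 5 (next): list=[4, 1, 7] cursor@7
After 6 (delete_current): list=[4, 1] cursor@1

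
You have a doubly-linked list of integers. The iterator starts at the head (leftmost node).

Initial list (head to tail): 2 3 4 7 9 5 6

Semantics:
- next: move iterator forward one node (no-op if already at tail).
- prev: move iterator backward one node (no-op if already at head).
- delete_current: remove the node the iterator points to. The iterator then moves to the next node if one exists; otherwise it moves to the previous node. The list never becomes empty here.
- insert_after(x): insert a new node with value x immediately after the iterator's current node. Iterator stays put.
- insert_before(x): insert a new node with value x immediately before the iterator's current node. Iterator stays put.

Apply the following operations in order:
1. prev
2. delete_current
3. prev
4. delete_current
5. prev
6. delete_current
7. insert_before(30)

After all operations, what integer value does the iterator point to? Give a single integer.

After 1 (prev): list=[2, 3, 4, 7, 9, 5, 6] cursor@2
After 2 (delete_current): list=[3, 4, 7, 9, 5, 6] cursor@3
After 3 (prev): list=[3, 4, 7, 9, 5, 6] cursor@3
After 4 (delete_current): list=[4, 7, 9, 5, 6] cursor@4
After 5 (prev): list=[4, 7, 9, 5, 6] cursor@4
After 6 (delete_current): list=[7, 9, 5, 6] cursor@7
After 7 (insert_before(30)): list=[30, 7, 9, 5, 6] cursor@7

Answer: 7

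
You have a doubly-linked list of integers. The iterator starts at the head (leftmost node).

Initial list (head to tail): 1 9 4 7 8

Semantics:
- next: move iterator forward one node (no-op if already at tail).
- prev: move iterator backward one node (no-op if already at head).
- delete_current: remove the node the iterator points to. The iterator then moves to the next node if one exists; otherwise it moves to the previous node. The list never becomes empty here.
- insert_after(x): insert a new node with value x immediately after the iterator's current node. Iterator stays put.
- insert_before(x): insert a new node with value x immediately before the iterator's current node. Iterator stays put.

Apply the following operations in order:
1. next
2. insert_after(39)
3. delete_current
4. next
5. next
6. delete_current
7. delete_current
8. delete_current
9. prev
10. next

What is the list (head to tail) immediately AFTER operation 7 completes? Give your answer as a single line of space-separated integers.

After 1 (next): list=[1, 9, 4, 7, 8] cursor@9
After 2 (insert_after(39)): list=[1, 9, 39, 4, 7, 8] cursor@9
After 3 (delete_current): list=[1, 39, 4, 7, 8] cursor@39
After 4 (next): list=[1, 39, 4, 7, 8] cursor@4
After 5 (next): list=[1, 39, 4, 7, 8] cursor@7
After 6 (delete_current): list=[1, 39, 4, 8] cursor@8
After 7 (delete_current): list=[1, 39, 4] cursor@4

Answer: 1 39 4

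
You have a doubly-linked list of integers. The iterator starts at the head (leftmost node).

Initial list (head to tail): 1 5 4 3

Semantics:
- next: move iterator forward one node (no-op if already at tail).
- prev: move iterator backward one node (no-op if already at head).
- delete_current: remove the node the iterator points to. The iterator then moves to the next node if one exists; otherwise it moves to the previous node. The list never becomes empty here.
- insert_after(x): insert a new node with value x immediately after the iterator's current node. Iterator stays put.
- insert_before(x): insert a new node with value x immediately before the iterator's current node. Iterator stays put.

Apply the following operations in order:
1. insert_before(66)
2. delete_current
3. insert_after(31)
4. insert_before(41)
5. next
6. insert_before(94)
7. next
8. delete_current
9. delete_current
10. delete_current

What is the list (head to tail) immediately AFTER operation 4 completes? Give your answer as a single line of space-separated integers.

After 1 (insert_before(66)): list=[66, 1, 5, 4, 3] cursor@1
After 2 (delete_current): list=[66, 5, 4, 3] cursor@5
After 3 (insert_after(31)): list=[66, 5, 31, 4, 3] cursor@5
After 4 (insert_before(41)): list=[66, 41, 5, 31, 4, 3] cursor@5

Answer: 66 41 5 31 4 3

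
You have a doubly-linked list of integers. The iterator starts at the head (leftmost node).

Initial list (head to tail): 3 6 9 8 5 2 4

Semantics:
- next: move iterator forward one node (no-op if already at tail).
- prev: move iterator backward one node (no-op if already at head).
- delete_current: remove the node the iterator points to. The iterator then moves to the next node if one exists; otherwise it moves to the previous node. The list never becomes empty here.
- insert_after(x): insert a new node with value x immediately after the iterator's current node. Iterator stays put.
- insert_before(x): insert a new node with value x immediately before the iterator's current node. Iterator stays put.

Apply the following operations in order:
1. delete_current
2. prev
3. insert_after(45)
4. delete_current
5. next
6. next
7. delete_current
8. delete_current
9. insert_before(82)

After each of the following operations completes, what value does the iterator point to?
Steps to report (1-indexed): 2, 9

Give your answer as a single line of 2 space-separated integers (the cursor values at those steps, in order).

Answer: 6 2

Derivation:
After 1 (delete_current): list=[6, 9, 8, 5, 2, 4] cursor@6
After 2 (prev): list=[6, 9, 8, 5, 2, 4] cursor@6
After 3 (insert_after(45)): list=[6, 45, 9, 8, 5, 2, 4] cursor@6
After 4 (delete_current): list=[45, 9, 8, 5, 2, 4] cursor@45
After 5 (next): list=[45, 9, 8, 5, 2, 4] cursor@9
After 6 (next): list=[45, 9, 8, 5, 2, 4] cursor@8
After 7 (delete_current): list=[45, 9, 5, 2, 4] cursor@5
After 8 (delete_current): list=[45, 9, 2, 4] cursor@2
After 9 (insert_before(82)): list=[45, 9, 82, 2, 4] cursor@2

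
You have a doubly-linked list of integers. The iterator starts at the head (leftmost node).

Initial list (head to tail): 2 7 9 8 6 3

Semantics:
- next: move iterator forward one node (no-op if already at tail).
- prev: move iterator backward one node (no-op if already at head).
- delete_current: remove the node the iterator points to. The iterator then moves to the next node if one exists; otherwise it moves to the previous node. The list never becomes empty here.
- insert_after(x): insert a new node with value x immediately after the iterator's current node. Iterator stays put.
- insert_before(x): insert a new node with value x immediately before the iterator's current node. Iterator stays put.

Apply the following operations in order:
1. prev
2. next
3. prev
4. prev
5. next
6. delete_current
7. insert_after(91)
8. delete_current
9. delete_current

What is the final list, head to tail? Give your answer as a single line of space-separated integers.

After 1 (prev): list=[2, 7, 9, 8, 6, 3] cursor@2
After 2 (next): list=[2, 7, 9, 8, 6, 3] cursor@7
After 3 (prev): list=[2, 7, 9, 8, 6, 3] cursor@2
After 4 (prev): list=[2, 7, 9, 8, 6, 3] cursor@2
After 5 (next): list=[2, 7, 9, 8, 6, 3] cursor@7
After 6 (delete_current): list=[2, 9, 8, 6, 3] cursor@9
After 7 (insert_after(91)): list=[2, 9, 91, 8, 6, 3] cursor@9
After 8 (delete_current): list=[2, 91, 8, 6, 3] cursor@91
After 9 (delete_current): list=[2, 8, 6, 3] cursor@8

Answer: 2 8 6 3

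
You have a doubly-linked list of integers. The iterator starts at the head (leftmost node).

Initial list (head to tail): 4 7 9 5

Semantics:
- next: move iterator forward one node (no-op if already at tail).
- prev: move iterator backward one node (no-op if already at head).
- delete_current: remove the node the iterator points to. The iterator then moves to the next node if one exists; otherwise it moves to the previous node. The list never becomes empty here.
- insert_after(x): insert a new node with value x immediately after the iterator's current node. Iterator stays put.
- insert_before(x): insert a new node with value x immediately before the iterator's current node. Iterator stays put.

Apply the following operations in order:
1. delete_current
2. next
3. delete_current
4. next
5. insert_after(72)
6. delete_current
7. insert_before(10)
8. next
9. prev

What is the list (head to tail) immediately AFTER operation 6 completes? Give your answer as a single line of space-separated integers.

After 1 (delete_current): list=[7, 9, 5] cursor@7
After 2 (next): list=[7, 9, 5] cursor@9
After 3 (delete_current): list=[7, 5] cursor@5
After 4 (next): list=[7, 5] cursor@5
After 5 (insert_after(72)): list=[7, 5, 72] cursor@5
After 6 (delete_current): list=[7, 72] cursor@72

Answer: 7 72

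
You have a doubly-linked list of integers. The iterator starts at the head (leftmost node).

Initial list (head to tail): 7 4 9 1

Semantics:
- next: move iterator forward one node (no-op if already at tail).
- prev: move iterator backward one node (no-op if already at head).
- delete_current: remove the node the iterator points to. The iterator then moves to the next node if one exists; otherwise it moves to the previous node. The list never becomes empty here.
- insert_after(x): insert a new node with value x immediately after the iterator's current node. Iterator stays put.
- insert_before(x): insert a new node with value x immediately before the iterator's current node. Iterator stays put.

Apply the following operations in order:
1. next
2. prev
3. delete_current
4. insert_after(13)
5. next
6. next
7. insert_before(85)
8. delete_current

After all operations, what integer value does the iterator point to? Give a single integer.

After 1 (next): list=[7, 4, 9, 1] cursor@4
After 2 (prev): list=[7, 4, 9, 1] cursor@7
After 3 (delete_current): list=[4, 9, 1] cursor@4
After 4 (insert_after(13)): list=[4, 13, 9, 1] cursor@4
After 5 (next): list=[4, 13, 9, 1] cursor@13
After 6 (next): list=[4, 13, 9, 1] cursor@9
After 7 (insert_before(85)): list=[4, 13, 85, 9, 1] cursor@9
After 8 (delete_current): list=[4, 13, 85, 1] cursor@1

Answer: 1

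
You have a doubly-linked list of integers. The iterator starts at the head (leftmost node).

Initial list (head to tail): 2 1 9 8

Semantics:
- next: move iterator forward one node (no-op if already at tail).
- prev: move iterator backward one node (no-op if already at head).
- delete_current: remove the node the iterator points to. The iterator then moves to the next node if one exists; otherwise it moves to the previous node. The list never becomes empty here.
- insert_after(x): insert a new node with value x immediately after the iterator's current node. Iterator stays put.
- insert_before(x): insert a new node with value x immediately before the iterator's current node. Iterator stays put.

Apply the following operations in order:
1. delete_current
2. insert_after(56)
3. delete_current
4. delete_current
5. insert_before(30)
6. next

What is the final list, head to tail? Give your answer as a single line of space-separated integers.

Answer: 30 9 8

Derivation:
After 1 (delete_current): list=[1, 9, 8] cursor@1
After 2 (insert_after(56)): list=[1, 56, 9, 8] cursor@1
After 3 (delete_current): list=[56, 9, 8] cursor@56
After 4 (delete_current): list=[9, 8] cursor@9
After 5 (insert_before(30)): list=[30, 9, 8] cursor@9
After 6 (next): list=[30, 9, 8] cursor@8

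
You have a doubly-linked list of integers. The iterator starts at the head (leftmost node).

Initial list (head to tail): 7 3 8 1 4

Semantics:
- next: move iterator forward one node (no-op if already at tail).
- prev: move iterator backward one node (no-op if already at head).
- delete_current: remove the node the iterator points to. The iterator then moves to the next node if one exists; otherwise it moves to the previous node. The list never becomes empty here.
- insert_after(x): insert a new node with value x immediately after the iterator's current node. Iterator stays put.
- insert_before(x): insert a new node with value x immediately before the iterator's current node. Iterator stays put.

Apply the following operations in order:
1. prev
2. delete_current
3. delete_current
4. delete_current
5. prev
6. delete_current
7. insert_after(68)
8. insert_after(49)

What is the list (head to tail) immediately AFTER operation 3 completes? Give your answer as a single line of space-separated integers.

Answer: 8 1 4

Derivation:
After 1 (prev): list=[7, 3, 8, 1, 4] cursor@7
After 2 (delete_current): list=[3, 8, 1, 4] cursor@3
After 3 (delete_current): list=[8, 1, 4] cursor@8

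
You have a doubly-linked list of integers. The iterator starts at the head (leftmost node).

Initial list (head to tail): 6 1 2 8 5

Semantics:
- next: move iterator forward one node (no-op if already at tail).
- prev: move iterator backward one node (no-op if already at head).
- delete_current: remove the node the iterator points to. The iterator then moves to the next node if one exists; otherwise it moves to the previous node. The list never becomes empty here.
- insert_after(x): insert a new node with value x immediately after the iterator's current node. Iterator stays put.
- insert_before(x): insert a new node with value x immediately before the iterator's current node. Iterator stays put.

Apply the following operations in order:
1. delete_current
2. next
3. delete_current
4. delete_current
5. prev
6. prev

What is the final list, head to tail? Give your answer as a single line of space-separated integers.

Answer: 1 5

Derivation:
After 1 (delete_current): list=[1, 2, 8, 5] cursor@1
After 2 (next): list=[1, 2, 8, 5] cursor@2
After 3 (delete_current): list=[1, 8, 5] cursor@8
After 4 (delete_current): list=[1, 5] cursor@5
After 5 (prev): list=[1, 5] cursor@1
After 6 (prev): list=[1, 5] cursor@1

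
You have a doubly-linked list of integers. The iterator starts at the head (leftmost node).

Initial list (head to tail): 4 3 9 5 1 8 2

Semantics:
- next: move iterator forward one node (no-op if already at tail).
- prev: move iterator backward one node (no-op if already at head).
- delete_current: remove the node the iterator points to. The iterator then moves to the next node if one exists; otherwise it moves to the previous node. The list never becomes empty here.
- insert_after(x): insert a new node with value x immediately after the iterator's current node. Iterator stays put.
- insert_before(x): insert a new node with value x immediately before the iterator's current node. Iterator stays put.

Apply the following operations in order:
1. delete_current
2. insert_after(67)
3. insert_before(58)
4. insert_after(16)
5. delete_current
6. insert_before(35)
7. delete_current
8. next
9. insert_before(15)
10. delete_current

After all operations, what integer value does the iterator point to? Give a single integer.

Answer: 5

Derivation:
After 1 (delete_current): list=[3, 9, 5, 1, 8, 2] cursor@3
After 2 (insert_after(67)): list=[3, 67, 9, 5, 1, 8, 2] cursor@3
After 3 (insert_before(58)): list=[58, 3, 67, 9, 5, 1, 8, 2] cursor@3
After 4 (insert_after(16)): list=[58, 3, 16, 67, 9, 5, 1, 8, 2] cursor@3
After 5 (delete_current): list=[58, 16, 67, 9, 5, 1, 8, 2] cursor@16
After 6 (insert_before(35)): list=[58, 35, 16, 67, 9, 5, 1, 8, 2] cursor@16
After 7 (delete_current): list=[58, 35, 67, 9, 5, 1, 8, 2] cursor@67
After 8 (next): list=[58, 35, 67, 9, 5, 1, 8, 2] cursor@9
After 9 (insert_before(15)): list=[58, 35, 67, 15, 9, 5, 1, 8, 2] cursor@9
After 10 (delete_current): list=[58, 35, 67, 15, 5, 1, 8, 2] cursor@5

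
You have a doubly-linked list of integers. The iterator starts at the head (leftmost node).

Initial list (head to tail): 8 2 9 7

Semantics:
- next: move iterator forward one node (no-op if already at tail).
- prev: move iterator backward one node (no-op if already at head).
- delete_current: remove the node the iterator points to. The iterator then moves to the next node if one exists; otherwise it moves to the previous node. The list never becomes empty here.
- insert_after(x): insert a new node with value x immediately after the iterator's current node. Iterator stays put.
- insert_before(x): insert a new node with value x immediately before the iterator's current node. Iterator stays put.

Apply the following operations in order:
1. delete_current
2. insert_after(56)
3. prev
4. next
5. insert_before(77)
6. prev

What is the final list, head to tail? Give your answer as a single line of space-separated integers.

Answer: 2 77 56 9 7

Derivation:
After 1 (delete_current): list=[2, 9, 7] cursor@2
After 2 (insert_after(56)): list=[2, 56, 9, 7] cursor@2
After 3 (prev): list=[2, 56, 9, 7] cursor@2
After 4 (next): list=[2, 56, 9, 7] cursor@56
After 5 (insert_before(77)): list=[2, 77, 56, 9, 7] cursor@56
After 6 (prev): list=[2, 77, 56, 9, 7] cursor@77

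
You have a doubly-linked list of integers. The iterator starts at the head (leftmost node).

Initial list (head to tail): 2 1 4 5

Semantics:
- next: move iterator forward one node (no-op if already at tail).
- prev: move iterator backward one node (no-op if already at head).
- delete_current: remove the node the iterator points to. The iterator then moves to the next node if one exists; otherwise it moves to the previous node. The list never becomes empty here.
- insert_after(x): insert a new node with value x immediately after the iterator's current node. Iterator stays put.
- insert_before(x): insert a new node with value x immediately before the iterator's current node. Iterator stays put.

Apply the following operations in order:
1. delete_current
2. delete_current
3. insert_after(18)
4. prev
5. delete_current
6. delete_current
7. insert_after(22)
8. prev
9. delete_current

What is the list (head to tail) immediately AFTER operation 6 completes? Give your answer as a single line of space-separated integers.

After 1 (delete_current): list=[1, 4, 5] cursor@1
After 2 (delete_current): list=[4, 5] cursor@4
After 3 (insert_after(18)): list=[4, 18, 5] cursor@4
After 4 (prev): list=[4, 18, 5] cursor@4
After 5 (delete_current): list=[18, 5] cursor@18
After 6 (delete_current): list=[5] cursor@5

Answer: 5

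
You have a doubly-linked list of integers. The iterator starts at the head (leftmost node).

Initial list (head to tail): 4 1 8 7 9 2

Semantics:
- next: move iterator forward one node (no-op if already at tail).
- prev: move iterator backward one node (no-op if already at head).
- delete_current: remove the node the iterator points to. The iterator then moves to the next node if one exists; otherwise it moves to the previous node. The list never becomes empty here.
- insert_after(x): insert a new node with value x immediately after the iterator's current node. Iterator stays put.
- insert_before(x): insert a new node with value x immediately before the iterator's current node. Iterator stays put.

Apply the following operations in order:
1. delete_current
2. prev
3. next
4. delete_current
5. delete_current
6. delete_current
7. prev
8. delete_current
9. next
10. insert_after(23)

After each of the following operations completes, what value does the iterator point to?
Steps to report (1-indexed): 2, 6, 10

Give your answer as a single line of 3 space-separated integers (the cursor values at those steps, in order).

After 1 (delete_current): list=[1, 8, 7, 9, 2] cursor@1
After 2 (prev): list=[1, 8, 7, 9, 2] cursor@1
After 3 (next): list=[1, 8, 7, 9, 2] cursor@8
After 4 (delete_current): list=[1, 7, 9, 2] cursor@7
After 5 (delete_current): list=[1, 9, 2] cursor@9
After 6 (delete_current): list=[1, 2] cursor@2
After 7 (prev): list=[1, 2] cursor@1
After 8 (delete_current): list=[2] cursor@2
After 9 (next): list=[2] cursor@2
After 10 (insert_after(23)): list=[2, 23] cursor@2

Answer: 1 2 2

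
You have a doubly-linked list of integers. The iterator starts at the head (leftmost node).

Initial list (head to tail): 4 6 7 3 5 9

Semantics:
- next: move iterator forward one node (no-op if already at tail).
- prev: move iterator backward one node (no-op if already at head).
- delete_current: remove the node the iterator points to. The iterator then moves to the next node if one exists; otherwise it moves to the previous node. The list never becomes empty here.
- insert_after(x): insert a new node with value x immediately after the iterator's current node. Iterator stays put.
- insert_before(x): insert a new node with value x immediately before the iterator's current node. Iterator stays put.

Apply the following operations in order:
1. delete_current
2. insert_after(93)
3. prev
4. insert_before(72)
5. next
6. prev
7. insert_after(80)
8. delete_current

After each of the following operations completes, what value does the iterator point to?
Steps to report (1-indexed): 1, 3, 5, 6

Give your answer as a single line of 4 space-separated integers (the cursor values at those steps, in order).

Answer: 6 6 93 6

Derivation:
After 1 (delete_current): list=[6, 7, 3, 5, 9] cursor@6
After 2 (insert_after(93)): list=[6, 93, 7, 3, 5, 9] cursor@6
After 3 (prev): list=[6, 93, 7, 3, 5, 9] cursor@6
After 4 (insert_before(72)): list=[72, 6, 93, 7, 3, 5, 9] cursor@6
After 5 (next): list=[72, 6, 93, 7, 3, 5, 9] cursor@93
After 6 (prev): list=[72, 6, 93, 7, 3, 5, 9] cursor@6
After 7 (insert_after(80)): list=[72, 6, 80, 93, 7, 3, 5, 9] cursor@6
After 8 (delete_current): list=[72, 80, 93, 7, 3, 5, 9] cursor@80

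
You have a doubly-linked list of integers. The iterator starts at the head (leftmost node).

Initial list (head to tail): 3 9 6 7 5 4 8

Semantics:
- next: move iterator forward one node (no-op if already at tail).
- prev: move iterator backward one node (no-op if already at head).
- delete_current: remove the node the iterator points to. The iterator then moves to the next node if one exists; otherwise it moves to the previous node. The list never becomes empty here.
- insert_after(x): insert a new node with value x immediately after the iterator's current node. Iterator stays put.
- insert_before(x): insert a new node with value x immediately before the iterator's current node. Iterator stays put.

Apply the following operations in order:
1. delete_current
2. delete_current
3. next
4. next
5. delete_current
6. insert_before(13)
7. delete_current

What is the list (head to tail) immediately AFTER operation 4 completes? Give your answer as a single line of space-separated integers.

After 1 (delete_current): list=[9, 6, 7, 5, 4, 8] cursor@9
After 2 (delete_current): list=[6, 7, 5, 4, 8] cursor@6
After 3 (next): list=[6, 7, 5, 4, 8] cursor@7
After 4 (next): list=[6, 7, 5, 4, 8] cursor@5

Answer: 6 7 5 4 8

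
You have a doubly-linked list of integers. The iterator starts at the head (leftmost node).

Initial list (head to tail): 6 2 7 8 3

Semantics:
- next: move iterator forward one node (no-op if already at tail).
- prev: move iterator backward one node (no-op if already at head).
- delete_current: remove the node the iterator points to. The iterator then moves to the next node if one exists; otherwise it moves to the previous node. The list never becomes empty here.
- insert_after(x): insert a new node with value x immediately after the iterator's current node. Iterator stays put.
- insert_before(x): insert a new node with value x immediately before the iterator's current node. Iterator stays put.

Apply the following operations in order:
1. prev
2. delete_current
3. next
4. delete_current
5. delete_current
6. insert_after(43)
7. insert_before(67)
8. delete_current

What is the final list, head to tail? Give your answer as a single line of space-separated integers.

Answer: 2 67 43

Derivation:
After 1 (prev): list=[6, 2, 7, 8, 3] cursor@6
After 2 (delete_current): list=[2, 7, 8, 3] cursor@2
After 3 (next): list=[2, 7, 8, 3] cursor@7
After 4 (delete_current): list=[2, 8, 3] cursor@8
After 5 (delete_current): list=[2, 3] cursor@3
After 6 (insert_after(43)): list=[2, 3, 43] cursor@3
After 7 (insert_before(67)): list=[2, 67, 3, 43] cursor@3
After 8 (delete_current): list=[2, 67, 43] cursor@43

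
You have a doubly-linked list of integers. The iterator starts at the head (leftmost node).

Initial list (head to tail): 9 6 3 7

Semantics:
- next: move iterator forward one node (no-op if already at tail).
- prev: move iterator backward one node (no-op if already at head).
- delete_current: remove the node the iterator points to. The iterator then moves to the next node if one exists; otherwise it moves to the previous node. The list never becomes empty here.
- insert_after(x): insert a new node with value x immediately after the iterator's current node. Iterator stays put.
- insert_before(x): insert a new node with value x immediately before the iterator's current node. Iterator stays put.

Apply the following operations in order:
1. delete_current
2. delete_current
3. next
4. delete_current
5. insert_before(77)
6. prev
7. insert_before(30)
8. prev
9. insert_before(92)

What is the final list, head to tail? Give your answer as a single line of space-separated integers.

After 1 (delete_current): list=[6, 3, 7] cursor@6
After 2 (delete_current): list=[3, 7] cursor@3
After 3 (next): list=[3, 7] cursor@7
After 4 (delete_current): list=[3] cursor@3
After 5 (insert_before(77)): list=[77, 3] cursor@3
After 6 (prev): list=[77, 3] cursor@77
After 7 (insert_before(30)): list=[30, 77, 3] cursor@77
After 8 (prev): list=[30, 77, 3] cursor@30
After 9 (insert_before(92)): list=[92, 30, 77, 3] cursor@30

Answer: 92 30 77 3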